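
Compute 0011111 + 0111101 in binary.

Add column by column from the right: bit + bit + carry-in; write the sum mod 2, carry 1 when the sum is 2 or 3.
carry:  1111110
        0011111
+       0111101
---------------
       01011100
(the carry out of the leftmost column, 0, becomes the leading bit)
Decimal check:
  0011111 = 16 + 8 + 4 + 2 + 1 = 31
  0111101 = 32 + 16 + 8 + 4 + 1 = 61
  31 + 61 = 92, and 01011100 = 64 + 16 + 8 + 4 = 92 ✓



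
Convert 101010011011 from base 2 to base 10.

Sum of powers of 2 for each 1-bit:
2^0 + 2^1 + 2^3 + 2^4 + 2^7 + 2^9 + 2^11
= 1 + 2 + 8 + 16 + 128 + 512 + 2048
= 2715



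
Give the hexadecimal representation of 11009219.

Using repeated division by 16 (digits 10–15 are A–F):
11009219 ÷ 16 = 688076 remainder 3
688076 ÷ 16 = 43004 remainder 12 (C)
43004 ÷ 16 = 2687 remainder 12 (C)
2687 ÷ 16 = 167 remainder 15 (F)
167 ÷ 16 = 10 remainder 7
10 ÷ 16 = 0 remainder 10 (A)
Reading remainders bottom to top: A7FCC3



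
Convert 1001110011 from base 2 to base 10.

Sum of powers of 2 for each 1-bit:
2^0 + 2^1 + 2^4 + 2^5 + 2^6 + 2^9
= 1 + 2 + 16 + 32 + 64 + 512
= 627



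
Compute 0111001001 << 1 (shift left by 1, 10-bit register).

Original: 0111001001 (decimal 457)
Shift left by 1 position
Append 1 zero on the right
Result: 1110010010 (decimal 914)
Equivalent: 457 << 1 = 457 × 2^1 = 914



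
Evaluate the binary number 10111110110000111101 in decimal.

Sum of powers of 2 for each 1-bit:
2^0 + 2^2 + 2^3 + 2^4 + 2^5 + 2^10 + 2^11 + 2^13 + 2^14 + 2^15 + 2^16 + 2^17 + 2^19
= 1 + 4 + 8 + 16 + 32 + 1024 + 2048 + 8192 + 16384 + 32768 + 65536 + 131072 + 524288
= 781373



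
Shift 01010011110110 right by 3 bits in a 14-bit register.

Original: 01010011110110 (decimal 5366)
Shift right by 3 positions
Drop the 3 low bits; fill with zeros on the left
Result: 00001010011110 (decimal 670)
Equivalent: 5366 >> 3 = 5366 ÷ 2^3 = 670



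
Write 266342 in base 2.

Using repeated division by 2:
266342 ÷ 2 = 133171 remainder 0
133171 ÷ 2 = 66585 remainder 1
66585 ÷ 2 = 33292 remainder 1
33292 ÷ 2 = 16646 remainder 0
16646 ÷ 2 = 8323 remainder 0
8323 ÷ 2 = 4161 remainder 1
4161 ÷ 2 = 2080 remainder 1
2080 ÷ 2 = 1040 remainder 0
1040 ÷ 2 = 520 remainder 0
520 ÷ 2 = 260 remainder 0
260 ÷ 2 = 130 remainder 0
130 ÷ 2 = 65 remainder 0
65 ÷ 2 = 32 remainder 1
32 ÷ 2 = 16 remainder 0
16 ÷ 2 = 8 remainder 0
8 ÷ 2 = 4 remainder 0
4 ÷ 2 = 2 remainder 0
2 ÷ 2 = 1 remainder 0
1 ÷ 2 = 0 remainder 1
Reading remainders bottom to top: 1000001000001100110



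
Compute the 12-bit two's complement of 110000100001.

Original (sign bit 1, negative): 110000100001
Step 1 - Invert all bits: 001111011110
Step 2 - Add 1: 001111011111
Verification: 110000100001 + 001111011111 = 1000000000000; discarding the end carry (carry out of the top bit) leaves the 12-bit value 000000000000, as required for x + (-x)



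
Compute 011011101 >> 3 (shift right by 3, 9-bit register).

Original: 011011101 (decimal 221)
Shift right by 3 positions
Drop the 3 low bits; fill with zeros on the left
Result: 000011011 (decimal 27)
Equivalent: 221 >> 3 = 221 ÷ 2^3 = 27



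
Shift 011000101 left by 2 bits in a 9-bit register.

Original: 011000101 (decimal 197)
Shift left by 2 positions
Append 2 zeros on the right and drop the 2 high bits that overflow the 9-bit width
Result: 100010100 (decimal 276)
Equivalent: 197 << 2 = 197 × 2^2 = 788, truncated to 9 bits = 276



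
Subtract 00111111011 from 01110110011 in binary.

Method 1 - Direct subtraction (column by column from the right: bit − bit − borrow-in; if negative, add 2 and borrow 1 from the next column):
borrow: 01111110000
        01110110011
-       00111111011
-------------------
        00110111000

Method 2 - Add two's complement:
Two's complement of 00111111011: invert → 11000000100, add 1 → 11000000101
  01110110011
+ 11000000101
-------------
 100110111000  (end carry out of the top bit = 1)
Discarding the end carry: 00110111000
Decimal check:
  01110110011 = 512 + 256 + 128 + 32 + 16 + 2 + 1 = 947
  00111111011 = 256 + 128 + 64 + 32 + 16 + 8 + 2 + 1 = 507
  947 - 507 = 440, and 00110111000 = 256 + 128 + 32 + 16 + 8 = 440 ✓



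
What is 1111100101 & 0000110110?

AND: 1 only when both bits are 1
  1111100101
& 0000110110
------------
  0000100100
Decimal: 997 & 54 = 36



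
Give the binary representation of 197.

Using repeated division by 2:
197 ÷ 2 = 98 remainder 1
98 ÷ 2 = 49 remainder 0
49 ÷ 2 = 24 remainder 1
24 ÷ 2 = 12 remainder 0
12 ÷ 2 = 6 remainder 0
6 ÷ 2 = 3 remainder 0
3 ÷ 2 = 1 remainder 1
1 ÷ 2 = 0 remainder 1
Reading remainders bottom to top: 11000101



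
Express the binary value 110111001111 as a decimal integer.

Sum of powers of 2 for each 1-bit:
2^0 + 2^1 + 2^2 + 2^3 + 2^6 + 2^7 + 2^8 + 2^10 + 2^11
= 1 + 2 + 4 + 8 + 64 + 128 + 256 + 1024 + 2048
= 3535



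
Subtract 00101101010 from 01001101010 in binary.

Method 1 - Direct subtraction (column by column from the right: bit − bit − borrow-in; if negative, add 2 and borrow 1 from the next column):
borrow: 01000000000
        01001101010
-       00101101010
-------------------
        00100000000

Method 2 - Add two's complement:
Two's complement of 00101101010: invert → 11010010101, add 1 → 11010010110
  01001101010
+ 11010010110
-------------
 100100000000  (end carry out of the top bit = 1)
Discarding the end carry: 00100000000
Decimal check:
  01001101010 = 512 + 64 + 32 + 8 + 2 = 618
  00101101010 = 256 + 64 + 32 + 8 + 2 = 362
  618 - 362 = 256, and 00100000000 = 256 ✓



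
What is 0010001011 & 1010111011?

AND: 1 only when both bits are 1
  0010001011
& 1010111011
------------
  0010001011
Decimal: 139 & 699 = 139



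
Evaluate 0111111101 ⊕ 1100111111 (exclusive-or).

XOR: 1 when bits differ
  0111111101
^ 1100111111
------------
  1011000010
Decimal: 509 ^ 831 = 706



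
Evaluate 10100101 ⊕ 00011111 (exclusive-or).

XOR: 1 when bits differ
  10100101
^ 00011111
----------
  10111010
Decimal: 165 ^ 31 = 186



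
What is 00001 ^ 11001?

XOR: 1 when bits differ
  00001
^ 11001
-------
  11000
Decimal: 1 ^ 25 = 24



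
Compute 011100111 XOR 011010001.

XOR: 1 when bits differ
  011100111
^ 011010001
-----------
  000110110
Decimal: 231 ^ 209 = 54



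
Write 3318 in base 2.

Using repeated division by 2:
3318 ÷ 2 = 1659 remainder 0
1659 ÷ 2 = 829 remainder 1
829 ÷ 2 = 414 remainder 1
414 ÷ 2 = 207 remainder 0
207 ÷ 2 = 103 remainder 1
103 ÷ 2 = 51 remainder 1
51 ÷ 2 = 25 remainder 1
25 ÷ 2 = 12 remainder 1
12 ÷ 2 = 6 remainder 0
6 ÷ 2 = 3 remainder 0
3 ÷ 2 = 1 remainder 1
1 ÷ 2 = 0 remainder 1
Reading remainders bottom to top: 110011110110



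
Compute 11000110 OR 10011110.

OR: 1 when either bit is 1
  11000110
| 10011110
----------
  11011110
Decimal: 198 | 158 = 222



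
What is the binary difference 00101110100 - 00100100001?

Method 1 - Direct subtraction (column by column from the right: bit − bit − borrow-in; if negative, add 2 and borrow 1 from the next column):
borrow: 00000000110
        00101110100
-       00100100001
-------------------
        00001010011

Method 2 - Add two's complement:
Two's complement of 00100100001: invert → 11011011110, add 1 → 11011011111
  00101110100
+ 11011011111
-------------
 100001010011  (end carry out of the top bit = 1)
Discarding the end carry: 00001010011
Decimal check:
  00101110100 = 256 + 64 + 32 + 16 + 4 = 372
  00100100001 = 256 + 32 + 1 = 289
  372 - 289 = 83, and 00001010011 = 64 + 16 + 2 + 1 = 83 ✓



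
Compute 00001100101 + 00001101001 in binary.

Add column by column from the right: bit + bit + carry-in; write the sum mod 2, carry 1 when the sum is 2 or 3.
carry:  00011000010
        00001100101
+       00001101001
-------------------
       000011001110
(the carry out of the leftmost column, 0, becomes the leading bit)
Decimal check:
  00001100101 = 64 + 32 + 4 + 1 = 101
  00001101001 = 64 + 32 + 8 + 1 = 105
  101 + 105 = 206, and 000011001110 = 128 + 64 + 8 + 4 + 2 = 206 ✓



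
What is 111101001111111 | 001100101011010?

OR: 1 when either bit is 1
  111101001111111
| 001100101011010
-----------------
  111101101111111
Decimal: 31359 | 6490 = 31615



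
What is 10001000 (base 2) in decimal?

Sum of powers of 2 for each 1-bit:
2^3 + 2^7
= 8 + 128
= 136



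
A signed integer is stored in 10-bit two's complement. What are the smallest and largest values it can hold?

For 10-bit two's complement:
Minimum: -2^9 = -512
Maximum: 2^9 - 1 = 511



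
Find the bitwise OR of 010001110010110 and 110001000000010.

OR: 1 when either bit is 1
  010001110010110
| 110001000000010
-----------------
  110001110010110
Decimal: 9110 | 25090 = 25494



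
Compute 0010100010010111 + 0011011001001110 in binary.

Add column by column from the right: bit + bit + carry-in; write the sum mod 2, carry 1 when the sum is 2 or 3.
carry:  0100000000111100
        0010100010010111
+       0011011001001110
------------------------
       00101111011100101
(the carry out of the leftmost column, 0, becomes the leading bit)
Decimal check:
  0010100010010111 = 8192 + 2048 + 128 + 16 + 4 + 2 + 1 = 10391
  0011011001001110 = 8192 + 4096 + 1024 + 512 + 64 + 8 + 4 + 2 = 13902
  10391 + 13902 = 24293, and 00101111011100101 = 16384 + 4096 + 2048 + 1024 + 512 + 128 + 64 + 32 + 4 + 1 = 24293 ✓



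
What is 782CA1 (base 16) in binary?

Convert each hex digit to 4 bits:
  7 = 0111
  8 = 1000
  2 = 0010
  C = 1100
  A = 1010
  1 = 0001
Concatenate: 011110000010110010100001



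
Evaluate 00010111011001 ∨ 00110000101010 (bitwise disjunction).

OR: 1 when either bit is 1
  00010111011001
| 00110000101010
----------------
  00110111111011
Decimal: 1497 | 3114 = 3579



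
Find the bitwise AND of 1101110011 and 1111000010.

AND: 1 only when both bits are 1
  1101110011
& 1111000010
------------
  1101000010
Decimal: 883 & 962 = 834



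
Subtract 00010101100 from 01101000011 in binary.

Method 1 - Direct subtraction (column by column from the right: bit − bit − borrow-in; if negative, add 2 and borrow 1 from the next column):
borrow: 00101111000
        01101000011
-       00010101100
-------------------
        01010010111

Method 2 - Add two's complement:
Two's complement of 00010101100: invert → 11101010011, add 1 → 11101010100
  01101000011
+ 11101010100
-------------
 101010010111  (end carry out of the top bit = 1)
Discarding the end carry: 01010010111
Decimal check:
  01101000011 = 512 + 256 + 64 + 2 + 1 = 835
  00010101100 = 128 + 32 + 8 + 4 = 172
  835 - 172 = 663, and 01010010111 = 512 + 128 + 16 + 4 + 2 + 1 = 663 ✓



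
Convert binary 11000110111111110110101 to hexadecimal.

Group into 4-bit nibbles from right:
  0110 = 6
  0011 = 3
  0111 = 7
  1111 = F
  1011 = B
  0101 = 5
Result: 637FB5



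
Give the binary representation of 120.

Using repeated division by 2:
120 ÷ 2 = 60 remainder 0
60 ÷ 2 = 30 remainder 0
30 ÷ 2 = 15 remainder 0
15 ÷ 2 = 7 remainder 1
7 ÷ 2 = 3 remainder 1
3 ÷ 2 = 1 remainder 1
1 ÷ 2 = 0 remainder 1
Reading remainders bottom to top: 1111000



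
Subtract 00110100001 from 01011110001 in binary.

Method 1 - Direct subtraction (column by column from the right: bit − bit − borrow-in; if negative, add 2 and borrow 1 from the next column):
borrow: 01000000000
        01011110001
-       00110100001
-------------------
        00101010000

Method 2 - Add two's complement:
Two's complement of 00110100001: invert → 11001011110, add 1 → 11001011111
  01011110001
+ 11001011111
-------------
 100101010000  (end carry out of the top bit = 1)
Discarding the end carry: 00101010000
Decimal check:
  01011110001 = 512 + 128 + 64 + 32 + 16 + 1 = 753
  00110100001 = 256 + 128 + 32 + 1 = 417
  753 - 417 = 336, and 00101010000 = 256 + 64 + 16 = 336 ✓



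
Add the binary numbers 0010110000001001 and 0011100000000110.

Add column by column from the right: bit + bit + carry-in; write the sum mod 2, carry 1 when the sum is 2 or 3.
carry:  0111000000000000
        0010110000001001
+       0011100000000110
------------------------
       00110010000001111
(the carry out of the leftmost column, 0, becomes the leading bit)
Decimal check:
  0010110000001001 = 8192 + 2048 + 1024 + 8 + 1 = 11273
  0011100000000110 = 8192 + 4096 + 2048 + 4 + 2 = 14342
  11273 + 14342 = 25615, and 00110010000001111 = 16384 + 8192 + 1024 + 8 + 4 + 2 + 1 = 25615 ✓



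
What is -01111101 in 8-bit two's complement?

Original: 01111101
Step 1 - Invert all bits: 10000010
Step 2 - Add 1: 10000011
Verification: 01111101 + 10000011 = 100000000; discarding the end carry (carry out of the top bit) leaves the 8-bit value 00000000, as required for x + (-x)



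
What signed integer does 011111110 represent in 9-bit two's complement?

Binary: 011111110
Sign bit: 0 (non-negative)
Read directly as an unsigned value:
011111110 = 128 + 64 + 32 + 16 + 8 + 4 + 2 = 254
Value: 254



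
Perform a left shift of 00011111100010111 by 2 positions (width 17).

Original: 00011111100010111 (decimal 16151)
Shift left by 2 positions
Append 2 zeros on the right
Result: 01111110001011100 (decimal 64604)
Equivalent: 16151 << 2 = 16151 × 2^2 = 64604



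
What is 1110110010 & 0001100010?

AND: 1 only when both bits are 1
  1110110010
& 0001100010
------------
  0000100010
Decimal: 946 & 98 = 34



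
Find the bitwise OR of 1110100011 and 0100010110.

OR: 1 when either bit is 1
  1110100011
| 0100010110
------------
  1110110111
Decimal: 931 | 278 = 951



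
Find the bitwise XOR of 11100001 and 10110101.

XOR: 1 when bits differ
  11100001
^ 10110101
----------
  01010100
Decimal: 225 ^ 181 = 84



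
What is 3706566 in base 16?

Using repeated division by 16 (digits 10–15 are A–F):
3706566 ÷ 16 = 231660 remainder 6
231660 ÷ 16 = 14478 remainder 12 (C)
14478 ÷ 16 = 904 remainder 14 (E)
904 ÷ 16 = 56 remainder 8
56 ÷ 16 = 3 remainder 8
3 ÷ 16 = 0 remainder 3
Reading remainders bottom to top: 388EC6



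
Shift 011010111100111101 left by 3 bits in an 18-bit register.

Original: 011010111100111101 (decimal 110397)
Shift left by 3 positions
Append 3 zeros on the right and drop the 3 high bits that overflow the 18-bit width
Result: 010111100111101000 (decimal 96744)
Equivalent: 110397 << 3 = 110397 × 2^3 = 883176, truncated to 18 bits = 96744



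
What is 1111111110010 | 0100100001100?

OR: 1 when either bit is 1
  1111111110010
| 0100100001100
---------------
  1111111111110
Decimal: 8178 | 2316 = 8190



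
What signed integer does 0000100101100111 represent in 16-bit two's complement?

Binary: 0000100101100111
Sign bit: 0 (non-negative)
Read directly as an unsigned value:
0000100101100111 = 2048 + 256 + 64 + 32 + 4 + 2 + 1 = 2407
Value: 2407



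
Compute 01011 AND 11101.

AND: 1 only when both bits are 1
  01011
& 11101
-------
  01001
Decimal: 11 & 29 = 9



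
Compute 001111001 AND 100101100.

AND: 1 only when both bits are 1
  001111001
& 100101100
-----------
  000101000
Decimal: 121 & 300 = 40



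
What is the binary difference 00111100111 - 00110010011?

Method 1 - Direct subtraction (column by column from the right: bit − bit − borrow-in; if negative, add 2 and borrow 1 from the next column):
borrow: 00000100000
        00111100111
-       00110010011
-------------------
        00001010100

Method 2 - Add two's complement:
Two's complement of 00110010011: invert → 11001101100, add 1 → 11001101101
  00111100111
+ 11001101101
-------------
 100001010100  (end carry out of the top bit = 1)
Discarding the end carry: 00001010100
Decimal check:
  00111100111 = 256 + 128 + 64 + 32 + 4 + 2 + 1 = 487
  00110010011 = 256 + 128 + 16 + 2 + 1 = 403
  487 - 403 = 84, and 00001010100 = 64 + 16 + 4 = 84 ✓



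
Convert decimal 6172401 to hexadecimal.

Using repeated division by 16 (digits 10–15 are A–F):
6172401 ÷ 16 = 385775 remainder 1
385775 ÷ 16 = 24110 remainder 15 (F)
24110 ÷ 16 = 1506 remainder 14 (E)
1506 ÷ 16 = 94 remainder 2
94 ÷ 16 = 5 remainder 14 (E)
5 ÷ 16 = 0 remainder 5
Reading remainders bottom to top: 5E2EF1



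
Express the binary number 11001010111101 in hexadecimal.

Group into 4-bit nibbles from right:
  0011 = 3
  0010 = 2
  1011 = B
  1101 = D
Result: 32BD



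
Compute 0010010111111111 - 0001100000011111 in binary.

Method 1 - Direct subtraction (column by column from the right: bit − bit − borrow-in; if negative, add 2 and borrow 1 from the next column):
borrow: 0011000000000000
        0010010111111111
-       0001100000011111
------------------------
        0000110111100000

Method 2 - Add two's complement:
Two's complement of 0001100000011111: invert → 1110011111100000, add 1 → 1110011111100001
  0010010111111111
+ 1110011111100001
------------------
 10000110111100000  (end carry out of the top bit = 1)
Discarding the end carry: 0000110111100000
Decimal check:
  0010010111111111 = 8192 + 1024 + 256 + 128 + 64 + 32 + 16 + 8 + 4 + 2 + 1 = 9727
  0001100000011111 = 4096 + 2048 + 16 + 8 + 4 + 2 + 1 = 6175
  9727 - 6175 = 3552, and 0000110111100000 = 2048 + 1024 + 256 + 128 + 64 + 32 = 3552 ✓



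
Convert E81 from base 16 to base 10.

Expand by place value (powers of 16):
Digit values: E = 14
E81 = 14 × 16^2 + 8 × 16^1 + 1 × 16^0
= 14 × 256 + 8 × 16 + 1 × 1
= 3584 + 128 + 1
= 3713



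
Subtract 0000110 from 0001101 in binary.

Method 1 - Direct subtraction (column by column from the right: bit − bit − borrow-in; if negative, add 2 and borrow 1 from the next column):
borrow: 0001100
        0001101
-       0000110
---------------
        0000111

Method 2 - Add two's complement:
Two's complement of 0000110: invert → 1111001, add 1 → 1111010
  0001101
+ 1111010
---------
 10000111  (end carry out of the top bit = 1)
Discarding the end carry: 0000111
Decimal check:
  0001101 = 8 + 4 + 1 = 13
  0000110 = 4 + 2 = 6
  13 - 6 = 7, and 0000111 = 4 + 2 + 1 = 7 ✓



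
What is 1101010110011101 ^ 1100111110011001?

XOR: 1 when bits differ
  1101010110011101
^ 1100111110011001
------------------
  0001101000000100
Decimal: 54685 ^ 53145 = 6660



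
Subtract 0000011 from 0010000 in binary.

Method 1 - Direct subtraction (column by column from the right: bit − bit − borrow-in; if negative, add 2 and borrow 1 from the next column):
borrow: 0011110
        0010000
-       0000011
---------------
        0001101

Method 2 - Add two's complement:
Two's complement of 0000011: invert → 1111100, add 1 → 1111101
  0010000
+ 1111101
---------
 10001101  (end carry out of the top bit = 1)
Discarding the end carry: 0001101
Decimal check:
  0010000 = 16
  0000011 = 2 + 1 = 3
  16 - 3 = 13, and 0001101 = 8 + 4 + 1 = 13 ✓



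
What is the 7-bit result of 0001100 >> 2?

Original: 0001100 (decimal 12)
Shift right by 2 positions
Drop the 2 low bits; fill with zeros on the left
Result: 0000011 (decimal 3)
Equivalent: 12 >> 2 = 12 ÷ 2^2 = 3



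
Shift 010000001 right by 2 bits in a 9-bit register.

Original: 010000001 (decimal 129)
Shift right by 2 positions
Drop the 2 low bits; fill with zeros on the left
Result: 000100000 (decimal 32)
Equivalent: 129 >> 2 = 129 ÷ 2^2 = 32



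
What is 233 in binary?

Using repeated division by 2:
233 ÷ 2 = 116 remainder 1
116 ÷ 2 = 58 remainder 0
58 ÷ 2 = 29 remainder 0
29 ÷ 2 = 14 remainder 1
14 ÷ 2 = 7 remainder 0
7 ÷ 2 = 3 remainder 1
3 ÷ 2 = 1 remainder 1
1 ÷ 2 = 0 remainder 1
Reading remainders bottom to top: 11101001



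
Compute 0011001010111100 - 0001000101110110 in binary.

Method 1 - Direct subtraction (column by column from the right: bit − bit − borrow-in; if negative, add 2 and borrow 1 from the next column):
borrow: 0000001010001100
        0011001010111100
-       0001000101110110
------------------------
        0010000101000110

Method 2 - Add two's complement:
Two's complement of 0001000101110110: invert → 1110111010001001, add 1 → 1110111010001010
  0011001010111100
+ 1110111010001010
------------------
 10010000101000110  (end carry out of the top bit = 1)
Discarding the end carry: 0010000101000110
Decimal check:
  0011001010111100 = 8192 + 4096 + 512 + 128 + 32 + 16 + 8 + 4 = 12988
  0001000101110110 = 4096 + 256 + 64 + 32 + 16 + 4 + 2 = 4470
  12988 - 4470 = 8518, and 0010000101000110 = 8192 + 256 + 64 + 4 + 2 = 8518 ✓



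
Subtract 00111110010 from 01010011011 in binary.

Method 1 - Direct subtraction (column by column from the right: bit − bit − borrow-in; if negative, add 2 and borrow 1 from the next column):
borrow: 01111000000
        01010011011
-       00111110010
-------------------
        00010101001

Method 2 - Add two's complement:
Two's complement of 00111110010: invert → 11000001101, add 1 → 11000001110
  01010011011
+ 11000001110
-------------
 100010101001  (end carry out of the top bit = 1)
Discarding the end carry: 00010101001
Decimal check:
  01010011011 = 512 + 128 + 16 + 8 + 2 + 1 = 667
  00111110010 = 256 + 128 + 64 + 32 + 16 + 2 = 498
  667 - 498 = 169, and 00010101001 = 128 + 32 + 8 + 1 = 169 ✓



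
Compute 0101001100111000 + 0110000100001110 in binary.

Add column by column from the right: bit + bit + carry-in; write the sum mod 2, carry 1 when the sum is 2 or 3.
carry:  1000011001110000
        0101001100111000
+       0110000100001110
------------------------
       01011010001000110
(the carry out of the leftmost column, 0, becomes the leading bit)
Decimal check:
  0101001100111000 = 16384 + 4096 + 512 + 256 + 32 + 16 + 8 = 21304
  0110000100001110 = 16384 + 8192 + 256 + 8 + 4 + 2 = 24846
  21304 + 24846 = 46150, and 01011010001000110 = 32768 + 8192 + 4096 + 1024 + 64 + 4 + 2 = 46150 ✓



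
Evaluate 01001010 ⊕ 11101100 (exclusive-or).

XOR: 1 when bits differ
  01001010
^ 11101100
----------
  10100110
Decimal: 74 ^ 236 = 166



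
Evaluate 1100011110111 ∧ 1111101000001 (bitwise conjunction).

AND: 1 only when both bits are 1
  1100011110111
& 1111101000001
---------------
  1100001000001
Decimal: 6391 & 8001 = 6209



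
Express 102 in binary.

Using repeated division by 2:
102 ÷ 2 = 51 remainder 0
51 ÷ 2 = 25 remainder 1
25 ÷ 2 = 12 remainder 1
12 ÷ 2 = 6 remainder 0
6 ÷ 2 = 3 remainder 0
3 ÷ 2 = 1 remainder 1
1 ÷ 2 = 0 remainder 1
Reading remainders bottom to top: 1100110



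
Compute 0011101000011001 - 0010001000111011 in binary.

Method 1 - Direct subtraction (column by column from the right: bit − bit − borrow-in; if negative, add 2 and borrow 1 from the next column):
borrow: 0000111111111100
        0011101000011001
-       0010001000111011
------------------------
        0001011111011110

Method 2 - Add two's complement:
Two's complement of 0010001000111011: invert → 1101110111000100, add 1 → 1101110111000101
  0011101000011001
+ 1101110111000101
------------------
 10001011111011110  (end carry out of the top bit = 1)
Discarding the end carry: 0001011111011110
Decimal check:
  0011101000011001 = 8192 + 4096 + 2048 + 512 + 16 + 8 + 1 = 14873
  0010001000111011 = 8192 + 512 + 32 + 16 + 8 + 2 + 1 = 8763
  14873 - 8763 = 6110, and 0001011111011110 = 4096 + 1024 + 512 + 256 + 128 + 64 + 16 + 8 + 4 + 2 = 6110 ✓



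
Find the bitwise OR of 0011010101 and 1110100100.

OR: 1 when either bit is 1
  0011010101
| 1110100100
------------
  1111110101
Decimal: 213 | 932 = 1013



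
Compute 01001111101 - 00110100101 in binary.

Method 1 - Direct subtraction (column by column from the right: bit − bit − borrow-in; if negative, add 2 and borrow 1 from the next column):
borrow: 01100000000
        01001111101
-       00110100101
-------------------
        00011011000

Method 2 - Add two's complement:
Two's complement of 00110100101: invert → 11001011010, add 1 → 11001011011
  01001111101
+ 11001011011
-------------
 100011011000  (end carry out of the top bit = 1)
Discarding the end carry: 00011011000
Decimal check:
  01001111101 = 512 + 64 + 32 + 16 + 8 + 4 + 1 = 637
  00110100101 = 256 + 128 + 32 + 4 + 1 = 421
  637 - 421 = 216, and 00011011000 = 128 + 64 + 16 + 8 = 216 ✓



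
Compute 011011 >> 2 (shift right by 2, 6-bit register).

Original: 011011 (decimal 27)
Shift right by 2 positions
Drop the 2 low bits; fill with zeros on the left
Result: 000110 (decimal 6)
Equivalent: 27 >> 2 = 27 ÷ 2^2 = 6



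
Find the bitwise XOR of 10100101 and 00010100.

XOR: 1 when bits differ
  10100101
^ 00010100
----------
  10110001
Decimal: 165 ^ 20 = 177



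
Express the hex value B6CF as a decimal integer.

Expand by place value (powers of 16):
Digit values: B = 11, C = 12, F = 15
B6CF = 11 × 16^3 + 6 × 16^2 + 12 × 16^1 + 15 × 16^0
= 11 × 4096 + 6 × 256 + 12 × 16 + 15 × 1
= 45056 + 1536 + 192 + 15
= 46799



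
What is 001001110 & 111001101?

AND: 1 only when both bits are 1
  001001110
& 111001101
-----------
  001001100
Decimal: 78 & 461 = 76



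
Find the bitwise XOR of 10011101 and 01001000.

XOR: 1 when bits differ
  10011101
^ 01001000
----------
  11010101
Decimal: 157 ^ 72 = 213



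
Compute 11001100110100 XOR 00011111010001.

XOR: 1 when bits differ
  11001100110100
^ 00011111010001
----------------
  11010011100101
Decimal: 13108 ^ 2001 = 13541



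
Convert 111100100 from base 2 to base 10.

Sum of powers of 2 for each 1-bit:
2^2 + 2^5 + 2^6 + 2^7 + 2^8
= 4 + 32 + 64 + 128 + 256
= 484



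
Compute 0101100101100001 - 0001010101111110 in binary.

Method 1 - Direct subtraction (column by column from the right: bit − bit − borrow-in; if negative, add 2 and borrow 1 from the next column):
borrow: 0000111111111100
        0101100101100001
-       0001010101111110
------------------------
        0100001111100011

Method 2 - Add two's complement:
Two's complement of 0001010101111110: invert → 1110101010000001, add 1 → 1110101010000010
  0101100101100001
+ 1110101010000010
------------------
 10100001111100011  (end carry out of the top bit = 1)
Discarding the end carry: 0100001111100011
Decimal check:
  0101100101100001 = 16384 + 4096 + 2048 + 256 + 64 + 32 + 1 = 22881
  0001010101111110 = 4096 + 1024 + 256 + 64 + 32 + 16 + 8 + 4 + 2 = 5502
  22881 - 5502 = 17379, and 0100001111100011 = 16384 + 512 + 256 + 128 + 64 + 32 + 2 + 1 = 17379 ✓



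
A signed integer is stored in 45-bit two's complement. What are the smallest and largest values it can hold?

For 45-bit two's complement:
Minimum: -2^44 = -17592186044416
Maximum: 2^44 - 1 = 17592186044415



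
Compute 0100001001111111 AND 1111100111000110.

AND: 1 only when both bits are 1
  0100001001111111
& 1111100111000110
------------------
  0100000001000110
Decimal: 17023 & 63942 = 16454



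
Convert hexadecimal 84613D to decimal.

Expand by place value (powers of 16):
Digit values: D = 13
84613D = 8 × 16^5 + 4 × 16^4 + 6 × 16^3 + 1 × 16^2 + 3 × 16^1 + 13 × 16^0
= 8 × 1048576 + 4 × 65536 + 6 × 4096 + 1 × 256 + 3 × 16 + 13 × 1
= 8388608 + 262144 + 24576 + 256 + 48 + 13
= 8675645



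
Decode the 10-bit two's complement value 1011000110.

Binary: 1011000110
Sign bit: 1 (negative)
Invert: 0100111001
Add 1:  0100111010
Magnitude: 0100111010 = 256 + 32 + 16 + 8 + 2 = 314
Value: -314



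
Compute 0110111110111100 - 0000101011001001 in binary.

Method 1 - Direct subtraction (column by column from the right: bit − bit − borrow-in; if negative, add 2 and borrow 1 from the next column):
borrow: 0000000110000110
        0110111110111100
-       0000101011001001
------------------------
        0110010011110011

Method 2 - Add two's complement:
Two's complement of 0000101011001001: invert → 1111010100110110, add 1 → 1111010100110111
  0110111110111100
+ 1111010100110111
------------------
 10110010011110011  (end carry out of the top bit = 1)
Discarding the end carry: 0110010011110011
Decimal check:
  0110111110111100 = 16384 + 8192 + 2048 + 1024 + 512 + 256 + 128 + 32 + 16 + 8 + 4 = 28604
  0000101011001001 = 2048 + 512 + 128 + 64 + 8 + 1 = 2761
  28604 - 2761 = 25843, and 0110010011110011 = 16384 + 8192 + 1024 + 128 + 64 + 32 + 16 + 2 + 1 = 25843 ✓



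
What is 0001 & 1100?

AND: 1 only when both bits are 1
  0001
& 1100
------
  0000
Decimal: 1 & 12 = 0



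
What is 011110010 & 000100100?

AND: 1 only when both bits are 1
  011110010
& 000100100
-----------
  000100000
Decimal: 242 & 36 = 32



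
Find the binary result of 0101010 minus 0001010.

Method 1 - Direct subtraction (column by column from the right: bit − bit − borrow-in; if negative, add 2 and borrow 1 from the next column):
borrow: 0000000
        0101010
-       0001010
---------------
        0100000

Method 2 - Add two's complement:
Two's complement of 0001010: invert → 1110101, add 1 → 1110110
  0101010
+ 1110110
---------
 10100000  (end carry out of the top bit = 1)
Discarding the end carry: 0100000
Decimal check:
  0101010 = 32 + 8 + 2 = 42
  0001010 = 8 + 2 = 10
  42 - 10 = 32, and 0100000 = 32 ✓



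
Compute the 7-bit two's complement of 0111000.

Original: 0111000
Step 1 - Invert all bits: 1000111
Step 2 - Add 1: 1001000
Verification: 0111000 + 1001000 = 10000000; discarding the end carry (carry out of the top bit) leaves the 7-bit value 0000000, as required for x + (-x)



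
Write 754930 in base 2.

Using repeated division by 2:
754930 ÷ 2 = 377465 remainder 0
377465 ÷ 2 = 188732 remainder 1
188732 ÷ 2 = 94366 remainder 0
94366 ÷ 2 = 47183 remainder 0
47183 ÷ 2 = 23591 remainder 1
23591 ÷ 2 = 11795 remainder 1
11795 ÷ 2 = 5897 remainder 1
5897 ÷ 2 = 2948 remainder 1
2948 ÷ 2 = 1474 remainder 0
1474 ÷ 2 = 737 remainder 0
737 ÷ 2 = 368 remainder 1
368 ÷ 2 = 184 remainder 0
184 ÷ 2 = 92 remainder 0
92 ÷ 2 = 46 remainder 0
46 ÷ 2 = 23 remainder 0
23 ÷ 2 = 11 remainder 1
11 ÷ 2 = 5 remainder 1
5 ÷ 2 = 2 remainder 1
2 ÷ 2 = 1 remainder 0
1 ÷ 2 = 0 remainder 1
Reading remainders bottom to top: 10111000010011110010



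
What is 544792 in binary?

Using repeated division by 2:
544792 ÷ 2 = 272396 remainder 0
272396 ÷ 2 = 136198 remainder 0
136198 ÷ 2 = 68099 remainder 0
68099 ÷ 2 = 34049 remainder 1
34049 ÷ 2 = 17024 remainder 1
17024 ÷ 2 = 8512 remainder 0
8512 ÷ 2 = 4256 remainder 0
4256 ÷ 2 = 2128 remainder 0
2128 ÷ 2 = 1064 remainder 0
1064 ÷ 2 = 532 remainder 0
532 ÷ 2 = 266 remainder 0
266 ÷ 2 = 133 remainder 0
133 ÷ 2 = 66 remainder 1
66 ÷ 2 = 33 remainder 0
33 ÷ 2 = 16 remainder 1
16 ÷ 2 = 8 remainder 0
8 ÷ 2 = 4 remainder 0
4 ÷ 2 = 2 remainder 0
2 ÷ 2 = 1 remainder 0
1 ÷ 2 = 0 remainder 1
Reading remainders bottom to top: 10000101000000011000



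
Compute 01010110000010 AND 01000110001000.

AND: 1 only when both bits are 1
  01010110000010
& 01000110001000
----------------
  01000110000000
Decimal: 5506 & 4488 = 4480



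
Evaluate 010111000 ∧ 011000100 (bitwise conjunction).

AND: 1 only when both bits are 1
  010111000
& 011000100
-----------
  010000000
Decimal: 184 & 196 = 128



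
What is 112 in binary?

Using repeated division by 2:
112 ÷ 2 = 56 remainder 0
56 ÷ 2 = 28 remainder 0
28 ÷ 2 = 14 remainder 0
14 ÷ 2 = 7 remainder 0
7 ÷ 2 = 3 remainder 1
3 ÷ 2 = 1 remainder 1
1 ÷ 2 = 0 remainder 1
Reading remainders bottom to top: 1110000



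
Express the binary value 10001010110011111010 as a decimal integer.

Sum of powers of 2 for each 1-bit:
2^1 + 2^3 + 2^4 + 2^5 + 2^6 + 2^7 + 2^10 + 2^11 + 2^13 + 2^15 + 2^19
= 2 + 8 + 16 + 32 + 64 + 128 + 1024 + 2048 + 8192 + 32768 + 524288
= 568570



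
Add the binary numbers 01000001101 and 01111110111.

Add column by column from the right: bit + bit + carry-in; write the sum mod 2, carry 1 when the sum is 2 or 3.
carry:  11111111110
        01000001101
+       01111110111
-------------------
       011000000100
(the carry out of the leftmost column, 0, becomes the leading bit)
Decimal check:
  01000001101 = 512 + 8 + 4 + 1 = 525
  01111110111 = 512 + 256 + 128 + 64 + 32 + 16 + 4 + 2 + 1 = 1015
  525 + 1015 = 1540, and 011000000100 = 1024 + 512 + 4 = 1540 ✓



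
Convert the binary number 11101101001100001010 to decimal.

Sum of powers of 2 for each 1-bit:
2^1 + 2^3 + 2^8 + 2^9 + 2^12 + 2^14 + 2^15 + 2^17 + 2^18 + 2^19
= 2 + 8 + 256 + 512 + 4096 + 16384 + 32768 + 131072 + 262144 + 524288
= 971530



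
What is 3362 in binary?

Using repeated division by 2:
3362 ÷ 2 = 1681 remainder 0
1681 ÷ 2 = 840 remainder 1
840 ÷ 2 = 420 remainder 0
420 ÷ 2 = 210 remainder 0
210 ÷ 2 = 105 remainder 0
105 ÷ 2 = 52 remainder 1
52 ÷ 2 = 26 remainder 0
26 ÷ 2 = 13 remainder 0
13 ÷ 2 = 6 remainder 1
6 ÷ 2 = 3 remainder 0
3 ÷ 2 = 1 remainder 1
1 ÷ 2 = 0 remainder 1
Reading remainders bottom to top: 110100100010



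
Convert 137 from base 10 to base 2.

Using repeated division by 2:
137 ÷ 2 = 68 remainder 1
68 ÷ 2 = 34 remainder 0
34 ÷ 2 = 17 remainder 0
17 ÷ 2 = 8 remainder 1
8 ÷ 2 = 4 remainder 0
4 ÷ 2 = 2 remainder 0
2 ÷ 2 = 1 remainder 0
1 ÷ 2 = 0 remainder 1
Reading remainders bottom to top: 10001001



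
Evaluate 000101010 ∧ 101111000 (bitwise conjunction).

AND: 1 only when both bits are 1
  000101010
& 101111000
-----------
  000101000
Decimal: 42 & 376 = 40



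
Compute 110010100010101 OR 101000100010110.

OR: 1 when either bit is 1
  110010100010101
| 101000100010110
-----------------
  111010100010111
Decimal: 25877 | 20758 = 29975



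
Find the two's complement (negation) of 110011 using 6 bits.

Original (sign bit 1, negative): 110011
Step 1 - Invert all bits: 001100
Step 2 - Add 1: 001101
Verification: 110011 + 001101 = 1000000; discarding the end carry (carry out of the top bit) leaves the 6-bit value 000000, as required for x + (-x)



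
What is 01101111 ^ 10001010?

XOR: 1 when bits differ
  01101111
^ 10001010
----------
  11100101
Decimal: 111 ^ 138 = 229



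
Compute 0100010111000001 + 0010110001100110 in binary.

Add column by column from the right: bit + bit + carry-in; write the sum mod 2, carry 1 when the sum is 2 or 3.
carry:  0001101110000000
        0100010111000001
+       0010110001100110
------------------------
       00111001000100111
(the carry out of the leftmost column, 0, becomes the leading bit)
Decimal check:
  0100010111000001 = 16384 + 1024 + 256 + 128 + 64 + 1 = 17857
  0010110001100110 = 8192 + 2048 + 1024 + 64 + 32 + 4 + 2 = 11366
  17857 + 11366 = 29223, and 00111001000100111 = 16384 + 8192 + 4096 + 512 + 32 + 4 + 2 + 1 = 29223 ✓



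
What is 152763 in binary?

Using repeated division by 2:
152763 ÷ 2 = 76381 remainder 1
76381 ÷ 2 = 38190 remainder 1
38190 ÷ 2 = 19095 remainder 0
19095 ÷ 2 = 9547 remainder 1
9547 ÷ 2 = 4773 remainder 1
4773 ÷ 2 = 2386 remainder 1
2386 ÷ 2 = 1193 remainder 0
1193 ÷ 2 = 596 remainder 1
596 ÷ 2 = 298 remainder 0
298 ÷ 2 = 149 remainder 0
149 ÷ 2 = 74 remainder 1
74 ÷ 2 = 37 remainder 0
37 ÷ 2 = 18 remainder 1
18 ÷ 2 = 9 remainder 0
9 ÷ 2 = 4 remainder 1
4 ÷ 2 = 2 remainder 0
2 ÷ 2 = 1 remainder 0
1 ÷ 2 = 0 remainder 1
Reading remainders bottom to top: 100101010010111011



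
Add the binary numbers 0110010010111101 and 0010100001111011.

Add column by column from the right: bit + bit + carry-in; write the sum mod 2, carry 1 when the sum is 2 or 3.
carry:  1100000111111110
        0110010010111101
+       0010100001111011
------------------------
       01000110100111000
(the carry out of the leftmost column, 0, becomes the leading bit)
Decimal check:
  0110010010111101 = 16384 + 8192 + 1024 + 128 + 32 + 16 + 8 + 4 + 1 = 25789
  0010100001111011 = 8192 + 2048 + 64 + 32 + 16 + 8 + 2 + 1 = 10363
  25789 + 10363 = 36152, and 01000110100111000 = 32768 + 2048 + 1024 + 256 + 32 + 16 + 8 = 36152 ✓



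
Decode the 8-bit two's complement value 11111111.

Binary: 11111111
Sign bit: 1 (negative)
Invert: 00000000
Add 1:  00000001
Magnitude: 00000001 = 1
Value: -1



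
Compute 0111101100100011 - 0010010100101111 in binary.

Method 1 - Direct subtraction (column by column from the right: bit − bit − borrow-in; if negative, add 2 and borrow 1 from the next column):
borrow: 0000101111111000
        0111101100100011
-       0010010100101111
------------------------
        0101010111110100

Method 2 - Add two's complement:
Two's complement of 0010010100101111: invert → 1101101011010000, add 1 → 1101101011010001
  0111101100100011
+ 1101101011010001
------------------
 10101010111110100  (end carry out of the top bit = 1)
Discarding the end carry: 0101010111110100
Decimal check:
  0111101100100011 = 16384 + 8192 + 4096 + 2048 + 512 + 256 + 32 + 2 + 1 = 31523
  0010010100101111 = 8192 + 1024 + 256 + 32 + 8 + 4 + 2 + 1 = 9519
  31523 - 9519 = 22004, and 0101010111110100 = 16384 + 4096 + 1024 + 256 + 128 + 64 + 32 + 16 + 4 = 22004 ✓



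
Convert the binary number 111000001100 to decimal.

Sum of powers of 2 for each 1-bit:
2^2 + 2^3 + 2^9 + 2^10 + 2^11
= 4 + 8 + 512 + 1024 + 2048
= 3596



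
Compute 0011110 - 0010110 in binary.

Method 1 - Direct subtraction (column by column from the right: bit − bit − borrow-in; if negative, add 2 and borrow 1 from the next column):
borrow: 0000000
        0011110
-       0010110
---------------
        0001000

Method 2 - Add two's complement:
Two's complement of 0010110: invert → 1101001, add 1 → 1101010
  0011110
+ 1101010
---------
 10001000  (end carry out of the top bit = 1)
Discarding the end carry: 0001000
Decimal check:
  0011110 = 16 + 8 + 4 + 2 = 30
  0010110 = 16 + 4 + 2 = 22
  30 - 22 = 8, and 0001000 = 8 ✓



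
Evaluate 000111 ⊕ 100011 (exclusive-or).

XOR: 1 when bits differ
  000111
^ 100011
--------
  100100
Decimal: 7 ^ 35 = 36



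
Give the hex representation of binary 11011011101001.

Group into 4-bit nibbles from right:
  0011 = 3
  0110 = 6
  1110 = E
  1001 = 9
Result: 36E9



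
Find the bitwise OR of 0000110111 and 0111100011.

OR: 1 when either bit is 1
  0000110111
| 0111100011
------------
  0111110111
Decimal: 55 | 483 = 503



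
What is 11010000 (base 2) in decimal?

Sum of powers of 2 for each 1-bit:
2^4 + 2^6 + 2^7
= 16 + 64 + 128
= 208



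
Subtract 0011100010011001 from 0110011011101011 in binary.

Method 1 - Direct subtraction (column by column from the right: bit − bit − borrow-in; if negative, add 2 and borrow 1 from the next column):
borrow: 0111000000100000
        0110011011101011
-       0011100010011001
------------------------
        0010111001010010

Method 2 - Add two's complement:
Two's complement of 0011100010011001: invert → 1100011101100110, add 1 → 1100011101100111
  0110011011101011
+ 1100011101100111
------------------
 10010111001010010  (end carry out of the top bit = 1)
Discarding the end carry: 0010111001010010
Decimal check:
  0110011011101011 = 16384 + 8192 + 1024 + 512 + 128 + 64 + 32 + 8 + 2 + 1 = 26347
  0011100010011001 = 8192 + 4096 + 2048 + 128 + 16 + 8 + 1 = 14489
  26347 - 14489 = 11858, and 0010111001010010 = 8192 + 2048 + 1024 + 512 + 64 + 16 + 2 = 11858 ✓



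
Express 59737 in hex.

Using repeated division by 16 (digits 10–15 are A–F):
59737 ÷ 16 = 3733 remainder 9
3733 ÷ 16 = 233 remainder 5
233 ÷ 16 = 14 remainder 9
14 ÷ 16 = 0 remainder 14 (E)
Reading remainders bottom to top: E959



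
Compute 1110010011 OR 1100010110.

OR: 1 when either bit is 1
  1110010011
| 1100010110
------------
  1110010111
Decimal: 915 | 790 = 919



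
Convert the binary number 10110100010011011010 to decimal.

Sum of powers of 2 for each 1-bit:
2^1 + 2^3 + 2^4 + 2^6 + 2^7 + 2^10 + 2^14 + 2^16 + 2^17 + 2^19
= 2 + 8 + 16 + 64 + 128 + 1024 + 16384 + 65536 + 131072 + 524288
= 738522



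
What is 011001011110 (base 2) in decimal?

Sum of powers of 2 for each 1-bit:
2^1 + 2^2 + 2^3 + 2^4 + 2^6 + 2^9 + 2^10
= 2 + 4 + 8 + 16 + 64 + 512 + 1024
= 1630



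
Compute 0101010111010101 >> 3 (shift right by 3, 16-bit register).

Original: 0101010111010101 (decimal 21973)
Shift right by 3 positions
Drop the 3 low bits; fill with zeros on the left
Result: 0000101010111010 (decimal 2746)
Equivalent: 21973 >> 3 = 21973 ÷ 2^3 = 2746

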